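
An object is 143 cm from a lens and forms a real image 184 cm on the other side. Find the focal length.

Real image ⇒ d_i = +184 cm.
1/f = 1/d_o + 1/d_i = 1/(143) + 1/(184) = 0.01243, so f = 80.5 cm.
Since f is positive, the lens is converging.

f = 80.5 cm (converging)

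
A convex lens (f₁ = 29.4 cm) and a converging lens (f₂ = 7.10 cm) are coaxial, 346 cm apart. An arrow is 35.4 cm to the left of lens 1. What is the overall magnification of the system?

m = +0.210

Lens 1: 1/d_i1 = 1/(29.4) − 1/(35.4) = 0.005765, so d_i1 = 173.5 cm; m₁ = −d_i1/d_o1 = -4.901.
d_o2 = 346 − (173.5) = 172.5 cm.
Lens 2: 1/d_i2 = 1/(7.10) − 1/(172.5) = 0.1350, so d_i2 = 7.405 cm; m₂ = −d_i2/d_o2 = -0.04293.
m = m₁·m₂ = (-4.901)(-0.04293) = +0.210.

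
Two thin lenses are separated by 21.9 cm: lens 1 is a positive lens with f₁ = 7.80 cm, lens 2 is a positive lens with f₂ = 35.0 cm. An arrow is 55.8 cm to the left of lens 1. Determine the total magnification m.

Lens 1: 1/d_i1 = 1/(7.80) − 1/(55.8) = 0.1103, so d_i1 = 9.067 cm; m₁ = −d_i1/d_o1 = -0.1625.
d_o2 = 21.9 − (9.067) = 12.83 cm.
Lens 2: 1/d_i2 = 1/(35.0) − 1/(12.83) = -0.04937, so d_i2 = -20.25 cm; m₂ = −d_i2/d_o2 = +1.579.
m = m₁·m₂ = (-0.1625)(+1.579) = -0.257.

m = -0.257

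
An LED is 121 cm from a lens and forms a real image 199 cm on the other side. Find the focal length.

f = 75.2 cm (converging)

Real image ⇒ d_i = +199 cm.
1/f = 1/d_o + 1/d_i = 1/(121) + 1/(199) = 0.01329, so f = 75.2 cm.
Since f is positive, the lens is converging.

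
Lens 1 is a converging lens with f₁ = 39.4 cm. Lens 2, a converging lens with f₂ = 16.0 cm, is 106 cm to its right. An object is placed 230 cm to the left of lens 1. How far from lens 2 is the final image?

22.0 cm

Lens 1: 1/d_i1 = 1/f₁ − 1/d_o1 = 1/(39.4) − 1/(230) = 0.02103, so d_i1 = 47.54 cm.
The intermediate image is 47.54 cm to the right of lens 1, which is 106 − (47.54) = 58.46 cm to the left of lens 2, so d_o2 = +58.46 cm.
Lens 2: 1/d_i2 = 1/f₂ − 1/d_o2 = 1/(16.0) − 1/(58.46) = 0.04539, so d_i2 = 22.0 cm.
The final image is real, 22.0 cm to the right of lens 2 (overall magnification ≈ 0.078).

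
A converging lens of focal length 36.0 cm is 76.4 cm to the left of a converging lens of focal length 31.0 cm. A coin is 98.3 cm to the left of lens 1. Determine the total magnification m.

m = -1.57

Lens 1: 1/d_i1 = 1/(36.0) − 1/(98.3) = 0.01760, so d_i1 = 56.80 cm; m₁ = −d_i1/d_o1 = -0.5778.
d_o2 = 76.4 − (56.80) = 19.60 cm.
Lens 2: 1/d_i2 = 1/(31.0) − 1/(19.60) = -0.01876, so d_i2 = -53.30 cm; m₂ = −d_i2/d_o2 = +2.719.
m = m₁·m₂ = (-0.5778)(+2.719) = -1.57.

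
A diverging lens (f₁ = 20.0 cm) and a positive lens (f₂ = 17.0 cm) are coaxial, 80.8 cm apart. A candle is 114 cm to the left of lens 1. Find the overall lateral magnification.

m = -0.0314

f₁ = −20.0 cm (diverging).
Lens 1: 1/d_i1 = 1/(-20.0) − 1/(114) = -0.05877, so d_i1 = -17.01 cm; m₁ = −d_i1/d_o1 = +0.1492.
d_o2 = 80.8 − (-17.01) = 97.81 cm.
Lens 2: 1/d_i2 = 1/(17.0) − 1/(97.81) = 0.04860, so d_i2 = 20.58 cm; m₂ = −d_i2/d_o2 = -0.2104.
m = m₁·m₂ = (+0.1492)(-0.2104) = -0.0314.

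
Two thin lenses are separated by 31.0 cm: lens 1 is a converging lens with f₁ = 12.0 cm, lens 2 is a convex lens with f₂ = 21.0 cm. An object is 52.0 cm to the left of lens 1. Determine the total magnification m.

m = -1.12

Lens 1: 1/d_i1 = 1/(12.0) − 1/(52.0) = 0.06410, so d_i1 = 15.60 cm; m₁ = −d_i1/d_o1 = -0.3000.
d_o2 = 31.0 − (15.60) = 15.40 cm.
Lens 2: 1/d_i2 = 1/(21.0) − 1/(15.40) = -0.01732, so d_i2 = -57.75 cm; m₂ = −d_i2/d_o2 = +3.750.
m = m₁·m₂ = (-0.3000)(+3.750) = -1.12.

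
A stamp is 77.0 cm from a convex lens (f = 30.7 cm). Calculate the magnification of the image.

m = -0.663

1/d_i = 1/f − 1/d_o = 1/(30.70) − 1/(77.0) = 0.01959, so d_i = 51.06 cm.
m = −d_i/d_o = −(51.06)/(77.0) = -0.663.
The image is real, inverted and reduced, on the far side of the lens.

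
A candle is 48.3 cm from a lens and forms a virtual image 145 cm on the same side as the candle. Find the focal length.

Virtual image ⇒ d_i = −145 cm.
1/f = 1/d_o + 1/d_i = 1/(48.3) + 1/(-145) = 0.01381, so f = 72.4 cm.
Since f is positive, the lens is converging.

f = 72.4 cm (converging)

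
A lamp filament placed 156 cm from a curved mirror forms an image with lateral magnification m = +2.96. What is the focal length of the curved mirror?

m = −d_i/d_o ⇒ d_i = −m·d_o = −(+2.96)·(156) = -461.8 cm.
1/f = 1/d_o + 1/d_i = 1/(156) + 1/(-461.8) = 0.004245, so f = 236 cm.
Since f is positive, the curved mirror is concave.

f = 236 cm (concave)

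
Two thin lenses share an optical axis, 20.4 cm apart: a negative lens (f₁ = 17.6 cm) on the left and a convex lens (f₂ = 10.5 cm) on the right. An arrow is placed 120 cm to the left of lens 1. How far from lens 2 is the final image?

14.9 cm

Lens 1 is diverging, so f₁ = −17.6 cm.
Lens 1: 1/d_i1 = 1/f₁ − 1/d_o1 = 1/(-17.6) − 1/(120) = -0.06515, so d_i1 = -15.35 cm.
The intermediate image is 15.35 cm to the left of lens 1 (virtual), which is 20.4 − (-15.35) = 35.75 cm to the left of lens 2, so d_o2 = +35.75 cm.
Lens 2: 1/d_i2 = 1/f₂ − 1/d_o2 = 1/(10.5) − 1/(35.75) = 0.06727, so d_i2 = 14.9 cm.
The final image is real, 14.9 cm to the right of lens 2 (overall magnification ≈ -0.053).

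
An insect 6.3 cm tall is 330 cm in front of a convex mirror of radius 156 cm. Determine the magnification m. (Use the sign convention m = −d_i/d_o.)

f = R/2 = 156/2 = 78.00 cm; for a convex mirror, f = -78.00 cm.
1/d_i = 1/f − 1/d_o = 1/(-78.00) − 1/(330) = -0.01585, so d_i = -63.09 cm.
m = −d_i/d_o = −(-63.09)/(330) = +0.191.
The image is virtual, upright and reduced, behind the mirror.

m = +0.191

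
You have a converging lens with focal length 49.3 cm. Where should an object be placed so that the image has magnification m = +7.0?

42.3 cm

m = −d_i/d_o ⇒ d_i = −m·d_o.
1/f = 1/d_o + 1/d_i = 1/d_o − 1/(m·d_o) = (1 − 1/m)/d_o, so d_o = f(1 − 1/m) = (49.30)(1 − 1/(+7.0)) = 42.3 cm.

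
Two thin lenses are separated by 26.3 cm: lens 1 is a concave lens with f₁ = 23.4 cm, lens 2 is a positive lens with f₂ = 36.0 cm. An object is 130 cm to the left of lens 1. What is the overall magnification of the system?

f₁ = −23.4 cm (diverging).
Lens 1: 1/d_i1 = 1/(-23.4) − 1/(130) = -0.05043, so d_i1 = -19.83 cm; m₁ = −d_i1/d_o1 = +0.1525.
d_o2 = 26.3 − (-19.83) = 46.13 cm.
Lens 2: 1/d_i2 = 1/(36.0) − 1/(46.13) = 0.006100, so d_i2 = 163.9 cm; m₂ = −d_i2/d_o2 = -3.554.
m = m₁·m₂ = (+0.1525)(-3.554) = -0.542.

m = -0.542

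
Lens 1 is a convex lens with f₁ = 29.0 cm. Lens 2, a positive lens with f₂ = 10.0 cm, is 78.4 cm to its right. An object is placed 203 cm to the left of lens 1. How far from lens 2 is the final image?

12.9 cm

Lens 1: 1/d_i1 = 1/f₁ − 1/d_o1 = 1/(29.0) − 1/(203) = 0.02956, so d_i1 = 33.83 cm.
The intermediate image is 33.83 cm to the right of lens 1, which is 78.4 − (33.83) = 44.57 cm to the left of lens 2, so d_o2 = +44.57 cm.
Lens 2: 1/d_i2 = 1/f₂ − 1/d_o2 = 1/(10.0) − 1/(44.57) = 0.07756, so d_i2 = 12.9 cm.
The final image is real, 12.9 cm to the right of lens 2 (overall magnification ≈ 0.048).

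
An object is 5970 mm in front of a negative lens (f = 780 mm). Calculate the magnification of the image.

For a negative lens, f = -780 mm.
1/d_i = 1/f − 1/d_o = 1/(-780.0) − 1/(5970) = -0.001450, so d_i = -689.9 mm.
m = −d_i/d_o = −(-689.9)/(5970) = +0.116.
The image is virtual, upright and reduced, on the same side as the object.

m = +0.116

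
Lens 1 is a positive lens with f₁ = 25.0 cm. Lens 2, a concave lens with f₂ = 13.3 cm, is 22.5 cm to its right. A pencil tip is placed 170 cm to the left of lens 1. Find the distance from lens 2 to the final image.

14.0 cm

Lens 1: 1/d_i1 = 1/f₁ − 1/d_o1 = 1/(25.0) − 1/(170) = 0.03412, so d_i1 = 29.31 cm.
The intermediate image is 29.31 cm to the right of lens 1, which lies 6.810 cm to the right of lens 2 — a virtual object — so d_o2 = −6.810 cm.
Lens 2 is diverging, so f₂ = −13.3 cm.
Lens 2: 1/d_i2 = 1/f₂ − 1/d_o2 = 1/(-13.3) − 1/(-6.810) = 0.07165, so d_i2 = 14.0 cm.
The final image is real, 14.0 cm to the right of lens 2 (overall magnification ≈ -0.35).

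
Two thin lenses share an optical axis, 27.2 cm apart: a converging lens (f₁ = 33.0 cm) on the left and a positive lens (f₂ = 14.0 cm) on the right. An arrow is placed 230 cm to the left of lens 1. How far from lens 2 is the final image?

6.26 cm

Lens 1: 1/d_i1 = 1/f₁ − 1/d_o1 = 1/(33.0) − 1/(230) = 0.02596, so d_i1 = 38.53 cm.
The intermediate image is 38.53 cm to the right of lens 1, which lies 11.33 cm to the right of lens 2 — a virtual object — so d_o2 = −11.33 cm.
Lens 2: 1/d_i2 = 1/f₂ − 1/d_o2 = 1/(14.0) − 1/(-11.33) = 0.1597, so d_i2 = 6.26 cm.
The final image is real, 6.26 cm to the right of lens 2 (overall magnification ≈ -0.093).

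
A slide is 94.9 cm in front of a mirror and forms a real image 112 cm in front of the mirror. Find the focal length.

f = 51.4 cm (concave)

Real image ⇒ d_i = +112 cm.
1/f = 1/d_o + 1/d_i = 1/(94.9) + 1/(112) = 0.01947, so f = 51.4 cm.
Since f is positive, the mirror is concave.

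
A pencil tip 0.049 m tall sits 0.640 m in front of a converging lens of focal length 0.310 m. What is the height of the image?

1/d_i = 1/f − 1/d_o = 1/(0.3100) − 1/(0.640) = 1.663, so d_i = 0.6012 m.
m = −d_i/d_o = -0.9394.
|h_i| = |m|·h_o = 0.9394 × 0.049 = 0.0460 m. The image is real, inverted and reduced, on the far side of the lens.

0.0460 m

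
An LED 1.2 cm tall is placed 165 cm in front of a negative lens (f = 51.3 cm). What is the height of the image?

0.285 cm

For a negative lens, f = -51.3 cm.
1/d_i = 1/f − 1/d_o = 1/(-51.30) − 1/(165) = -0.02555, so d_i = -39.13 cm.
m = −d_i/d_o = +0.2372.
|h_i| = |m|·h_o = 0.2372 × 1.2 = 0.285 cm. The image is virtual, upright and reduced, on the same side as the object.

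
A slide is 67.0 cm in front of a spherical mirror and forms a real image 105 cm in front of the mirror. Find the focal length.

Real image ⇒ d_i = +105 cm.
1/f = 1/d_o + 1/d_i = 1/(67.0) + 1/(105) = 0.02445, so f = 40.9 cm.
Since f is positive, the spherical mirror is concave.

f = 40.9 cm (concave)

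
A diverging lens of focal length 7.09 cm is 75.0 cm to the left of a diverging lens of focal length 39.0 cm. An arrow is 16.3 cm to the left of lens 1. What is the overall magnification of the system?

f₁ = −7.09 cm (diverging).
Lens 1: 1/d_i1 = 1/(-7.09) − 1/(16.3) = -0.2024, so d_i1 = -4.941 cm; m₁ = −d_i1/d_o1 = +0.3031.
d_o2 = 75.0 − (-4.941) = 79.94 cm.
f₂ = −39.0 cm (diverging).
Lens 2: 1/d_i2 = 1/(-39.0) − 1/(79.94) = -0.03815, so d_i2 = -26.21 cm; m₂ = −d_i2/d_o2 = +0.3279.
m = m₁·m₂ = (+0.3031)(+0.3279) = +0.0994.

m = +0.0994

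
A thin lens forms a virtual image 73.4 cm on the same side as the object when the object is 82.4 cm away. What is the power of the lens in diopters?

P = -0.149 D

Virtual image ⇒ d_i = −73.4 cm.
1/f = 1/d_o + 1/d_i = 1/(82.4) + 1/(-73.4) = -0.001488 cm⁻¹.
f = -672.0 cm = -6.720 m, so P = 1/f = -0.149 D.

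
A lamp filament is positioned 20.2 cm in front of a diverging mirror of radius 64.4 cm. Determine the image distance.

12.4 cm

f = R/2 = 64.4/2 = 32.20 cm; for a diverging mirror, f = -32.20 cm.
Mirror equation: 1/s_i = 1/f − 1/s_o = 1/(-32.20) − 1/(20.2) = -0.03106 − 0.04950 = -0.08056, so s_i = -12.4 cm.
The image is virtual, upright and reduced, behind the mirror.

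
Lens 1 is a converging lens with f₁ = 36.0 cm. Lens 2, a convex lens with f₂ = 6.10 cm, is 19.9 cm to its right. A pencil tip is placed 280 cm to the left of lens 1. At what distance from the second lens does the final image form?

4.75 cm

Lens 1: 1/d_i1 = 1/f₁ − 1/d_o1 = 1/(36.0) − 1/(280) = 0.02421, so d_i1 = 41.31 cm.
The intermediate image is 41.31 cm to the right of lens 1, which lies 21.41 cm to the right of lens 2 — a virtual object — so d_o2 = −21.41 cm.
Lens 2: 1/d_i2 = 1/f₂ − 1/d_o2 = 1/(6.10) − 1/(-21.41) = 0.2106, so d_i2 = 4.75 cm.
The final image is real, 4.75 cm to the right of lens 2 (overall magnification ≈ -0.033).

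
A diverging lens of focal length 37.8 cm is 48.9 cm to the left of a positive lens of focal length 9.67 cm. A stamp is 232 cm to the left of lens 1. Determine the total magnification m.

f₁ = −37.8 cm (diverging).
Lens 1: 1/d_i1 = 1/(-37.8) − 1/(232) = -0.03077, so d_i1 = -32.50 cm; m₁ = −d_i1/d_o1 = +0.1401.
d_o2 = 48.9 − (-32.50) = 81.40 cm.
Lens 2: 1/d_i2 = 1/(9.67) − 1/(81.40) = 0.09113, so d_i2 = 10.97 cm; m₂ = −d_i2/d_o2 = -0.1348.
m = m₁·m₂ = (+0.1401)(-0.1348) = -0.0189.

m = -0.0189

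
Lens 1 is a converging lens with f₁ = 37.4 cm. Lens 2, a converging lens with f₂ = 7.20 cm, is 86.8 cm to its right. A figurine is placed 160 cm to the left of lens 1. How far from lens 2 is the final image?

8.88 cm

Lens 1: 1/d_i1 = 1/f₁ − 1/d_o1 = 1/(37.4) − 1/(160) = 0.02049, so d_i1 = 48.81 cm.
The intermediate image is 48.81 cm to the right of lens 1, which is 86.8 − (48.81) = 37.99 cm to the left of lens 2, so d_o2 = +37.99 cm.
Lens 2: 1/d_i2 = 1/f₂ − 1/d_o2 = 1/(7.20) − 1/(37.99) = 0.1126, so d_i2 = 8.88 cm.
The final image is real, 8.88 cm to the right of lens 2 (overall magnification ≈ 0.071).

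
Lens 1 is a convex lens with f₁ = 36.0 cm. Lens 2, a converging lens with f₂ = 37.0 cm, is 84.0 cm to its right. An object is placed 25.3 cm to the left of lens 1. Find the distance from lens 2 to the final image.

Lens 1: 1/d_i1 = 1/f₁ − 1/d_o1 = 1/(36.0) − 1/(25.3) = -0.01175, so d_i1 = -85.12 cm.
The intermediate image is 85.12 cm to the left of lens 1 (virtual), which is 84.0 − (-85.12) = 169.1 cm to the left of lens 2, so d_o2 = +169.1 cm.
Lens 2: 1/d_i2 = 1/f₂ − 1/d_o2 = 1/(37.0) − 1/(169.1) = 0.02111, so d_i2 = 47.4 cm.
The final image is real, 47.4 cm to the right of lens 2 (overall magnification ≈ -0.94).

47.4 cm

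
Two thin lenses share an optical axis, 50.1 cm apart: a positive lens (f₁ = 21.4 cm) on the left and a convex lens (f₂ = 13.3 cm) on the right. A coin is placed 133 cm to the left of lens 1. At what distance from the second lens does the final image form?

Lens 1: 1/d_i1 = 1/f₁ − 1/d_o1 = 1/(21.4) − 1/(133) = 0.03921, so d_i1 = 25.50 cm.
The intermediate image is 25.50 cm to the right of lens 1, which is 50.1 − (25.50) = 24.60 cm to the left of lens 2, so d_o2 = +24.60 cm.
Lens 2: 1/d_i2 = 1/f₂ − 1/d_o2 = 1/(13.3) − 1/(24.60) = 0.03454, so d_i2 = 29.0 cm.
The final image is real, 29.0 cm to the right of lens 2 (overall magnification ≈ 0.23).

29.0 cm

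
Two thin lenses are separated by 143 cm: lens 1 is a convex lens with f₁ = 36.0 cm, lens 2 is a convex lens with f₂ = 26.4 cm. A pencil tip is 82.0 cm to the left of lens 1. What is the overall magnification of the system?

Lens 1: 1/d_i1 = 1/(36.0) − 1/(82.0) = 0.01558, so d_i1 = 64.17 cm; m₁ = −d_i1/d_o1 = -0.7826.
d_o2 = 143 − (64.17) = 78.83 cm.
Lens 2: 1/d_i2 = 1/(26.4) − 1/(78.83) = 0.02519, so d_i2 = 39.69 cm; m₂ = −d_i2/d_o2 = -0.5035.
m = m₁·m₂ = (-0.7826)(-0.5035) = +0.394.

m = +0.394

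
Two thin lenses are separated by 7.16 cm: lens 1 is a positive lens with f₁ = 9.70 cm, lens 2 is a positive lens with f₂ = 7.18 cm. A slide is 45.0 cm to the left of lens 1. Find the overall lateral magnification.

Lens 1: 1/d_i1 = 1/(9.70) − 1/(45.0) = 0.08087, so d_i1 = 12.37 cm; m₁ = −d_i1/d_o1 = -0.2749.
d_o2 = 7.16 − (12.37) = -5.210 cm (virtual object).
Lens 2: 1/d_i2 = 1/(7.18) − 1/(-5.210) = 0.3312, so d_i2 = 3.019 cm; m₂ = −d_i2/d_o2 = +0.5795.
m = m₁·m₂ = (-0.2749)(+0.5795) = -0.159.

m = -0.159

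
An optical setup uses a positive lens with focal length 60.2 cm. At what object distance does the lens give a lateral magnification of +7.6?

52.3 cm

m = −d_i/d_o ⇒ d_i = −m·d_o.
1/f = 1/d_o + 1/d_i = 1/d_o − 1/(m·d_o) = (1 − 1/m)/d_o, so d_o = f(1 − 1/m) = (60.20)(1 − 1/(+7.6)) = 52.3 cm.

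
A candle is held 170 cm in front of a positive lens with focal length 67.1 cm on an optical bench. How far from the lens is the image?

111 cm

Thin-lens equation: 1/v = 1/f − 1/u = 1/(67.10) − 1/(170) = 0.01490 − 0.005882 = 0.009021, so v = 111 cm.
The image is real, inverted and reduced, on the far side of the lens.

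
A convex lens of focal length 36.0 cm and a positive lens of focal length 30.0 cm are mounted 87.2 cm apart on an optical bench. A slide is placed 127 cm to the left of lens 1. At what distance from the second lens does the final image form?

Lens 1: 1/d_i1 = 1/f₁ − 1/d_o1 = 1/(36.0) − 1/(127) = 0.01990, so d_i1 = 50.24 cm.
The intermediate image is 50.24 cm to the right of lens 1, which is 87.2 − (50.24) = 36.96 cm to the left of lens 2, so d_o2 = +36.96 cm.
Lens 2: 1/d_i2 = 1/f₂ − 1/d_o2 = 1/(30.0) − 1/(36.96) = 0.006277, so d_i2 = 159 cm.
The final image is real, 159 cm to the right of lens 2 (overall magnification ≈ 1.7).

159 cm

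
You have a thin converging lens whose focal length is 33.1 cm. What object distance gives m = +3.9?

m = −d_i/d_o ⇒ d_i = −m·d_o.
1/f = 1/d_o + 1/d_i = 1/d_o − 1/(m·d_o) = (1 − 1/m)/d_o, so d_o = f(1 − 1/m) = (33.10)(1 − 1/(+3.9)) = 24.6 cm.

24.6 cm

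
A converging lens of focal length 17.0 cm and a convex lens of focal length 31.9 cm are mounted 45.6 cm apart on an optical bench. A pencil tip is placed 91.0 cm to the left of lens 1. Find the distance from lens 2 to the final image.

Lens 1: 1/d_i1 = 1/f₁ − 1/d_o1 = 1/(17.0) − 1/(91.0) = 0.04783, so d_i1 = 20.91 cm.
The intermediate image is 20.91 cm to the right of lens 1, which is 45.6 − (20.91) = 24.69 cm to the left of lens 2, so d_o2 = +24.69 cm.
Lens 2: 1/d_i2 = 1/f₂ − 1/d_o2 = 1/(31.9) − 1/(24.69) = -0.009154, so d_i2 = -109 cm.
The final image is virtual, 109 cm to the left of lens 2 (overall magnification ≈ -1.0).

109 cm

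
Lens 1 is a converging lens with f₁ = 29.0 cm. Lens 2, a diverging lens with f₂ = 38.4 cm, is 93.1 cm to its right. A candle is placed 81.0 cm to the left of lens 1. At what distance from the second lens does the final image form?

21.3 cm

Lens 1: 1/d_i1 = 1/f₁ − 1/d_o1 = 1/(29.0) − 1/(81.0) = 0.02214, so d_i1 = 45.17 cm.
The intermediate image is 45.17 cm to the right of lens 1, which is 93.1 − (45.17) = 47.93 cm to the left of lens 2, so d_o2 = +47.93 cm.
Lens 2 is diverging, so f₂ = −38.4 cm.
Lens 2: 1/d_i2 = 1/f₂ − 1/d_o2 = 1/(-38.4) − 1/(47.93) = -0.04691, so d_i2 = -21.3 cm.
The final image is virtual, 21.3 cm to the left of lens 2 (overall magnification ≈ -0.25).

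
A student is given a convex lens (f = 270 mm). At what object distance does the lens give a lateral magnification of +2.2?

m = −d_i/d_o ⇒ d_i = −m·d_o.
1/f = 1/d_o + 1/d_i = 1/d_o − 1/(m·d_o) = (1 − 1/m)/d_o, so d_o = f(1 − 1/m) = (270.0)(1 − 1/(+2.2)) = 147 mm.

147 mm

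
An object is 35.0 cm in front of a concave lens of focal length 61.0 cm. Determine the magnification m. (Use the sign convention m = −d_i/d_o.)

For a concave lens, f = -61.0 cm.
1/d_i = 1/f − 1/d_o = 1/(-61.00) − 1/(35.0) = -0.04496, so d_i = -22.24 cm.
m = −d_i/d_o = −(-22.24)/(35.0) = +0.635.
The image is virtual, upright and reduced, on the same side as the object.

m = +0.635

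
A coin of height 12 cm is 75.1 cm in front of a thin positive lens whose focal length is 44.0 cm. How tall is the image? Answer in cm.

17.0 cm

1/d_i = 1/f − 1/d_o = 1/(44.00) − 1/(75.1) = 0.009412, so d_i = 106.3 cm.
m = −d_i/d_o = -1.415.
|h_i| = |m|·h_o = 1.415 × 12 = 17.0 cm. The image is real, inverted and enlarged, on the far side of the lens.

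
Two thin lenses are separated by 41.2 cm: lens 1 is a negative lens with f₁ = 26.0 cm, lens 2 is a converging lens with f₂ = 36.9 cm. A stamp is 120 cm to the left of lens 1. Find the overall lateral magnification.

m = -0.256

f₁ = −26.0 cm (diverging).
Lens 1: 1/d_i1 = 1/(-26.0) − 1/(120) = -0.04679, so d_i1 = -21.37 cm; m₁ = −d_i1/d_o1 = +0.1781.
d_o2 = 41.2 − (-21.37) = 62.57 cm.
Lens 2: 1/d_i2 = 1/(36.9) − 1/(62.57) = 0.01112, so d_i2 = 89.94 cm; m₂ = −d_i2/d_o2 = -1.437.
m = m₁·m₂ = (+0.1781)(-1.437) = -0.256.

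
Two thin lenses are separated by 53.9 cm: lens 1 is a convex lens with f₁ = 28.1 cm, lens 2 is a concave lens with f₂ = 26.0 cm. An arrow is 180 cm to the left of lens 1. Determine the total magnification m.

m = -0.103

Lens 1: 1/d_i1 = 1/(28.1) − 1/(180) = 0.03003, so d_i1 = 33.30 cm; m₁ = −d_i1/d_o1 = -0.1850.
d_o2 = 53.9 − (33.30) = 20.60 cm.
f₂ = −26.0 cm (diverging).
Lens 2: 1/d_i2 = 1/(-26.0) − 1/(20.60) = -0.08701, so d_i2 = -11.49 cm; m₂ = −d_i2/d_o2 = +0.5579.
m = m₁·m₂ = (-0.1850)(+0.5579) = -0.103.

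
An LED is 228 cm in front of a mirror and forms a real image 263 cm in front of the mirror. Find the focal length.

f = 122 cm (concave)

Real image ⇒ d_i = +263 cm.
1/f = 1/d_o + 1/d_i = 1/(228) + 1/(263) = 0.008188, so f = 122 cm.
Since f is positive, the mirror is concave.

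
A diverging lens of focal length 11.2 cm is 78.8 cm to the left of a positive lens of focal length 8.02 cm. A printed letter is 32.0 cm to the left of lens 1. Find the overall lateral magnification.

m = -0.0263

f₁ = −11.2 cm (diverging).
Lens 1: 1/d_i1 = 1/(-11.2) − 1/(32.0) = -0.1205, so d_i1 = -8.296 cm; m₁ = −d_i1/d_o1 = +0.2592.
d_o2 = 78.8 − (-8.296) = 87.10 cm.
Lens 2: 1/d_i2 = 1/(8.02) − 1/(87.10) = 0.1132, so d_i2 = 8.833 cm; m₂ = −d_i2/d_o2 = -0.1014.
m = m₁·m₂ = (+0.2592)(-0.1014) = -0.0263.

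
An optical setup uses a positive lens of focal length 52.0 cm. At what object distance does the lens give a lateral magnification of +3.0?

34.7 cm

m = −d_i/d_o ⇒ d_i = −m·d_o.
1/f = 1/d_o + 1/d_i = 1/d_o − 1/(m·d_o) = (1 − 1/m)/d_o, so d_o = f(1 − 1/m) = (52.00)(1 − 1/(+3.0)) = 34.7 cm.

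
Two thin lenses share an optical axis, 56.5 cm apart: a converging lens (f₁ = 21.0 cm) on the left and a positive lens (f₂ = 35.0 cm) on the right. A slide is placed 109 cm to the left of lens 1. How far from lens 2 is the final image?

237 cm

Lens 1: 1/d_i1 = 1/f₁ − 1/d_o1 = 1/(21.0) − 1/(109) = 0.03844, so d_i1 = 26.01 cm.
The intermediate image is 26.01 cm to the right of lens 1, which is 56.5 − (26.01) = 30.49 cm to the left of lens 2, so d_o2 = +30.49 cm.
Lens 2: 1/d_i2 = 1/f₂ − 1/d_o2 = 1/(35.0) − 1/(30.49) = -0.004226, so d_i2 = -237 cm.
The final image is virtual, 237 cm to the left of lens 2 (overall magnification ≈ -1.9).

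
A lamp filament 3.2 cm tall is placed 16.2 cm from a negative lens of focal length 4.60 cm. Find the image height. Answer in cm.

0.708 cm

For a negative lens, f = -4.60 cm.
1/d_i = 1/f − 1/d_o = 1/(-4.600) − 1/(16.2) = -0.2791, so d_i = -3.583 cm.
m = −d_i/d_o = +0.2212.
|h_i| = |m|·h_o = 0.2212 × 3.2 = 0.708 cm. The image is virtual, upright and reduced, on the same side as the object.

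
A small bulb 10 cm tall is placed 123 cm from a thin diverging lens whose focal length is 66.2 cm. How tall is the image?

For a diverging lens, f = -66.2 cm.
1/d_i = 1/f − 1/d_o = 1/(-66.20) − 1/(123) = -0.02324, so d_i = -43.04 cm.
m = −d_i/d_o = +0.3499.
|h_i| = |m|·h_o = 0.3499 × 10 = 3.50 cm. The image is virtual, upright and reduced, on the same side as the object.

3.50 cm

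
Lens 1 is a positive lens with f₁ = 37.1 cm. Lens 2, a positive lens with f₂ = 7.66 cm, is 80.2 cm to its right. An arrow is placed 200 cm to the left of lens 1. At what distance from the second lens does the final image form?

9.83 cm

Lens 1: 1/d_i1 = 1/f₁ − 1/d_o1 = 1/(37.1) − 1/(200) = 0.02195, so d_i1 = 45.55 cm.
The intermediate image is 45.55 cm to the right of lens 1, which is 80.2 − (45.55) = 34.65 cm to the left of lens 2, so d_o2 = +34.65 cm.
Lens 2: 1/d_i2 = 1/f₂ − 1/d_o2 = 1/(7.66) − 1/(34.65) = 0.1017, so d_i2 = 9.83 cm.
The final image is real, 9.83 cm to the right of lens 2 (overall magnification ≈ 0.065).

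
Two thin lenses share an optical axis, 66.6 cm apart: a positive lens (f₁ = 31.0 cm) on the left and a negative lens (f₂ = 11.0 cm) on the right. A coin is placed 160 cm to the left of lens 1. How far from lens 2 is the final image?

7.91 cm

Lens 1: 1/d_i1 = 1/f₁ − 1/d_o1 = 1/(31.0) − 1/(160) = 0.02601, so d_i1 = 38.45 cm.
The intermediate image is 38.45 cm to the right of lens 1, which is 66.6 − (38.45) = 28.15 cm to the left of lens 2, so d_o2 = +28.15 cm.
Lens 2 is diverging, so f₂ = −11.0 cm.
Lens 2: 1/d_i2 = 1/f₂ − 1/d_o2 = 1/(-11.0) − 1/(28.15) = -0.1264, so d_i2 = -7.91 cm.
The final image is virtual, 7.91 cm to the left of lens 2 (overall magnification ≈ -0.068).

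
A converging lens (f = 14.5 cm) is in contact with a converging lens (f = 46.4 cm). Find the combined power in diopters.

P = +9.05 D

P₁ = 1/f₁ = 1/(0.145 m) = +6.897 D; P₂ = 1/f₂ = 1/(0.464 m) = +2.155 D.
For thin lenses in contact, P = P₁ + P₂ = (+6.897) + (+2.155) = +9.05 D.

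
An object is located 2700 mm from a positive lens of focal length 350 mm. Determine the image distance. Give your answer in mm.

402 mm

Thin-lens equation: 1/d_i = 1/f − 1/d_o = 1/(350.0) − 1/(2700) = 0.002857 − 0.0003704 = 0.002487, so d_i = 402 mm.
The image is real, inverted and reduced, on the far side of the lens.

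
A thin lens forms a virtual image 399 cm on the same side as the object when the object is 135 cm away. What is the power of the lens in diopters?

P = +0.490 D

Virtual image ⇒ d_i = −399 cm.
1/f = 1/d_o + 1/d_i = 1/(135) + 1/(-399) = 0.004901 cm⁻¹.
f = 204.0 cm = 2.040 m, so P = 1/f = +0.490 D.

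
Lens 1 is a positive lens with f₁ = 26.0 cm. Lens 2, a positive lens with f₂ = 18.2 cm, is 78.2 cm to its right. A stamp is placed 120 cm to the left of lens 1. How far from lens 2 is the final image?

Lens 1: 1/d_i1 = 1/f₁ − 1/d_o1 = 1/(26.0) − 1/(120) = 0.03013, so d_i1 = 33.19 cm.
The intermediate image is 33.19 cm to the right of lens 1, which is 78.2 − (33.19) = 45.01 cm to the left of lens 2, so d_o2 = +45.01 cm.
Lens 2: 1/d_i2 = 1/f₂ − 1/d_o2 = 1/(18.2) − 1/(45.01) = 0.03273, so d_i2 = 30.6 cm.
The final image is real, 30.6 cm to the right of lens 2 (overall magnification ≈ 0.19).

30.6 cm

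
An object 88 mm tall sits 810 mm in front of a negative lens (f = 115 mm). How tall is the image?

For a negative lens, f = -115 mm.
1/d_i = 1/f − 1/d_o = 1/(-115.0) − 1/(810) = -0.009930, so d_i = -100.7 mm.
m = −d_i/d_o = +0.1243.
|h_i| = |m|·h_o = 0.1243 × 88 = 10.9 mm. The image is virtual, upright and reduced, on the same side as the object.

10.9 mm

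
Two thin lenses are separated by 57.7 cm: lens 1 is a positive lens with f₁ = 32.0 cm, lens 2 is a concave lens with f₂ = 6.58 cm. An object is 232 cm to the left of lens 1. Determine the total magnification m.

m = -0.0388

Lens 1: 1/d_i1 = 1/(32.0) − 1/(232) = 0.02694, so d_i1 = 37.12 cm; m₁ = −d_i1/d_o1 = -0.1600.
d_o2 = 57.7 − (37.12) = 20.58 cm.
f₂ = −6.58 cm (diverging).
Lens 2: 1/d_i2 = 1/(-6.58) − 1/(20.58) = -0.2006, so d_i2 = -4.986 cm; m₂ = −d_i2/d_o2 = +0.2423.
m = m₁·m₂ = (-0.1600)(+0.2423) = -0.0388.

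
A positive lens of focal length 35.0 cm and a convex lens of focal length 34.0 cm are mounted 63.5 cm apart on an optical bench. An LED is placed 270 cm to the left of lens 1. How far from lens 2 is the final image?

Lens 1: 1/d_i1 = 1/f₁ − 1/d_o1 = 1/(35.0) − 1/(270) = 0.02487, so d_i1 = 40.21 cm.
The intermediate image is 40.21 cm to the right of lens 1, which is 63.5 − (40.21) = 23.29 cm to the left of lens 2, so d_o2 = +23.29 cm.
Lens 2: 1/d_i2 = 1/f₂ − 1/d_o2 = 1/(34.0) − 1/(23.29) = -0.01353, so d_i2 = -73.9 cm.
The final image is virtual, 73.9 cm to the left of lens 2 (overall magnification ≈ -0.47).

73.9 cm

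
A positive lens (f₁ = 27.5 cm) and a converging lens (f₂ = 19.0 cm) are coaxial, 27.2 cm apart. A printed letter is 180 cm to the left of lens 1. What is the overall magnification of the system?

Lens 1: 1/d_i1 = 1/(27.5) − 1/(180) = 0.03081, so d_i1 = 32.46 cm; m₁ = −d_i1/d_o1 = -0.1803.
d_o2 = 27.2 − (32.46) = -5.260 cm (virtual object).
Lens 2: 1/d_i2 = 1/(19.0) − 1/(-5.260) = 0.2427, so d_i2 = 4.120 cm; m₂ = −d_i2/d_o2 = +0.7832.
m = m₁·m₂ = (-0.1803)(+0.7832) = -0.141.

m = -0.141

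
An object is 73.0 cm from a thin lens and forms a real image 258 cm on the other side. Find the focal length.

f = 56.9 cm (converging)

Real image ⇒ d_i = +258 cm.
1/f = 1/d_o + 1/d_i = 1/(73.0) + 1/(258) = 0.01757, so f = 56.9 cm.
Since f is positive, the thin lens is converging.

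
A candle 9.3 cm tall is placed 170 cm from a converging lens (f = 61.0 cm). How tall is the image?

5.20 cm

1/d_i = 1/f − 1/d_o = 1/(61.00) − 1/(170) = 0.01051, so d_i = 95.14 cm.
m = −d_i/d_o = -0.5596.
|h_i| = |m|·h_o = 0.5596 × 9.3 = 5.20 cm. The image is real, inverted and reduced, on the far side of the lens.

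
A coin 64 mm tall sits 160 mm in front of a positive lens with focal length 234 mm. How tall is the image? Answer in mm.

1/d_i = 1/f − 1/d_o = 1/(234.0) − 1/(160) = -0.001976, so d_i = -505.9 mm.
m = −d_i/d_o = +3.162.
|h_i| = |m|·h_o = 3.162 × 64 = 202 mm. The image is virtual, upright and enlarged, on the same side as the object.

202 mm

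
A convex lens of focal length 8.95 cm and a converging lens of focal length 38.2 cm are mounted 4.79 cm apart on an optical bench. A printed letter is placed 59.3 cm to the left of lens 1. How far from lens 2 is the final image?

Lens 1: 1/d_i1 = 1/f₁ − 1/d_o1 = 1/(8.95) − 1/(59.3) = 0.09487, so d_i1 = 10.54 cm.
The intermediate image is 10.54 cm to the right of lens 1, which lies 5.750 cm to the right of lens 2 — a virtual object — so d_o2 = −5.750 cm.
Lens 2: 1/d_i2 = 1/f₂ − 1/d_o2 = 1/(38.2) − 1/(-5.750) = 0.2001, so d_i2 = 5.00 cm.
The final image is real, 5.00 cm to the right of lens 2 (overall magnification ≈ -0.15).

5.00 cm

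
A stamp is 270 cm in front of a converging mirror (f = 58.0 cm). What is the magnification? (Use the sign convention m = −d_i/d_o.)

m = -0.274

1/d_i = 1/f − 1/d_o = 1/(58.00) − 1/(270) = 0.01354, so d_i = 73.87 cm.
m = −d_i/d_o = −(73.87)/(270) = -0.274.
The image is real, inverted and reduced, in front of the mirror.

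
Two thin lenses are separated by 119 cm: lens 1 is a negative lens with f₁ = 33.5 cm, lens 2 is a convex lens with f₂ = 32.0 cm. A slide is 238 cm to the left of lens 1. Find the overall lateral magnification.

m = -0.0339

f₁ = −33.5 cm (diverging).
Lens 1: 1/d_i1 = 1/(-33.5) − 1/(238) = -0.03405, so d_i1 = -29.37 cm; m₁ = −d_i1/d_o1 = +0.1234.
d_o2 = 119 − (-29.37) = 148.4 cm.
Lens 2: 1/d_i2 = 1/(32.0) − 1/(148.4) = 0.02451, so d_i2 = 40.80 cm; m₂ = −d_i2/d_o2 = -0.2749.
m = m₁·m₂ = (+0.1234)(-0.2749) = -0.0339.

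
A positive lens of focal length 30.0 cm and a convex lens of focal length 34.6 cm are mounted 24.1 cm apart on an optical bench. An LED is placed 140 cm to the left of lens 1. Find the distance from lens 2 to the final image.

10.0 cm

Lens 1: 1/d_i1 = 1/f₁ − 1/d_o1 = 1/(30.0) − 1/(140) = 0.02619, so d_i1 = 38.18 cm.
The intermediate image is 38.18 cm to the right of lens 1, which lies 14.08 cm to the right of lens 2 — a virtual object — so d_o2 = −14.08 cm.
Lens 2: 1/d_i2 = 1/f₂ − 1/d_o2 = 1/(34.6) − 1/(-14.08) = 0.09992, so d_i2 = 10.0 cm.
The final image is real, 10.0 cm to the right of lens 2 (overall magnification ≈ -0.19).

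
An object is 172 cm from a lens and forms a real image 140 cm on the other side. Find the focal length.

f = 77.2 cm (converging)

Real image ⇒ d_i = +140 cm.
1/f = 1/d_o + 1/d_i = 1/(172) + 1/(140) = 0.01296, so f = 77.2 cm.
Since f is positive, the lens is converging.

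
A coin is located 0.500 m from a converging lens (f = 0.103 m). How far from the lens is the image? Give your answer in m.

Thin-lens equation: 1/v = 1/f − 1/u = 1/(0.1030) − 1/(0.500) = 9.709 − 2.000 = 7.709, so v = 0.130 m.
The image is real, inverted and reduced, on the far side of the lens.

0.130 m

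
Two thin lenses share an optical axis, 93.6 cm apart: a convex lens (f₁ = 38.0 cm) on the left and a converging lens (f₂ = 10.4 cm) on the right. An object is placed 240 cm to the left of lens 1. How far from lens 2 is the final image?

Lens 1: 1/d_i1 = 1/f₁ − 1/d_o1 = 1/(38.0) − 1/(240) = 0.02215, so d_i1 = 45.15 cm.
The intermediate image is 45.15 cm to the right of lens 1, which is 93.6 − (45.15) = 48.45 cm to the left of lens 2, so d_o2 = +48.45 cm.
Lens 2: 1/d_i2 = 1/f₂ − 1/d_o2 = 1/(10.4) − 1/(48.45) = 0.07551, so d_i2 = 13.2 cm.
The final image is real, 13.2 cm to the right of lens 2 (overall magnification ≈ 0.051).

13.2 cm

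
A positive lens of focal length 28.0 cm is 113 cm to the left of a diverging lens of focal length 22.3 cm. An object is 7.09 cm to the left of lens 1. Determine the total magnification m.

m = +0.206

Lens 1: 1/d_i1 = 1/(28.0) − 1/(7.09) = -0.1053, so d_i1 = -9.494 cm; m₁ = −d_i1/d_o1 = +1.339.
d_o2 = 113 − (-9.494) = 122.5 cm.
f₂ = −22.3 cm (diverging).
Lens 2: 1/d_i2 = 1/(-22.3) − 1/(122.5) = -0.05301, so d_i2 = -18.87 cm; m₂ = −d_i2/d_o2 = +0.1540.
m = m₁·m₂ = (+1.339)(+0.1540) = +0.206.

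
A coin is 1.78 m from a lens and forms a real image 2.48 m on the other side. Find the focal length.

Real image ⇒ d_i = +2.48 m.
1/f = 1/d_o + 1/d_i = 1/(1.78) + 1/(2.48) = 0.9650, so f = 1.04 m.
Since f is positive, the lens is converging.

f = 1.04 m (converging)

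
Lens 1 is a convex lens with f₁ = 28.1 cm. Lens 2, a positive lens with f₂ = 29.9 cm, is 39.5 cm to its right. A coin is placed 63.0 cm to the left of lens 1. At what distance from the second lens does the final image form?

8.16 cm

Lens 1: 1/d_i1 = 1/f₁ − 1/d_o1 = 1/(28.1) − 1/(63.0) = 0.01971, so d_i1 = 50.72 cm.
The intermediate image is 50.72 cm to the right of lens 1, which lies 11.22 cm to the right of lens 2 — a virtual object — so d_o2 = −11.22 cm.
Lens 2: 1/d_i2 = 1/f₂ − 1/d_o2 = 1/(29.9) − 1/(-11.22) = 0.1226, so d_i2 = 8.16 cm.
The final image is real, 8.16 cm to the right of lens 2 (overall magnification ≈ -0.59).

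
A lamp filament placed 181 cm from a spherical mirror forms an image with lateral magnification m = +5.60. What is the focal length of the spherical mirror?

f = 220 cm (concave)

m = −d_i/d_o ⇒ d_i = −m·d_o = −(+5.60)·(181) = -1014 cm.
1/f = 1/d_o + 1/d_i = 1/(181) + 1/(-1014) = 0.004539, so f = 220 cm.
Since f is positive, the spherical mirror is concave.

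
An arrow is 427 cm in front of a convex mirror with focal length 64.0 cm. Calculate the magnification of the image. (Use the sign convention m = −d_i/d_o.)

m = +0.130

For a convex mirror, f = -64.0 cm.
1/d_i = 1/f − 1/d_o = 1/(-64.00) − 1/(427) = -0.01797, so d_i = -55.66 cm.
m = −d_i/d_o = −(-55.66)/(427) = +0.130.
The image is virtual, upright and reduced, behind the mirror.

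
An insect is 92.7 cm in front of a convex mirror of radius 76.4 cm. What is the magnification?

m = +0.292

f = R/2 = 76.4/2 = 38.20 cm; for a convex mirror, f = -38.20 cm.
1/d_i = 1/f − 1/d_o = 1/(-38.20) − 1/(92.7) = -0.03697, so d_i = -27.05 cm.
m = −d_i/d_o = −(-27.05)/(92.7) = +0.292.
The image is virtual, upright and reduced, behind the mirror.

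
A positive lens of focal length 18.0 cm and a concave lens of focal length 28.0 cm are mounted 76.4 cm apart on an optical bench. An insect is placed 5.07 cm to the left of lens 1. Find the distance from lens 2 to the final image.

Lens 1: 1/d_i1 = 1/f₁ − 1/d_o1 = 1/(18.0) − 1/(5.07) = -0.1417, so d_i1 = -7.058 cm.
The intermediate image is 7.058 cm to the left of lens 1 (virtual), which is 76.4 − (-7.058) = 83.46 cm to the left of lens 2, so d_o2 = +83.46 cm.
Lens 2 is diverging, so f₂ = −28.0 cm.
Lens 2: 1/d_i2 = 1/f₂ − 1/d_o2 = 1/(-28.0) − 1/(83.46) = -0.04770, so d_i2 = -21.0 cm.
The final image is virtual, 21.0 cm to the left of lens 2 (overall magnification ≈ 0.35).

21.0 cm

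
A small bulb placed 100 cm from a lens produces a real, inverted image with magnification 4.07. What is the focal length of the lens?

m = −d_i/d_o ⇒ d_i = −m·d_o = −(-4.07)·(100) = 407.0 cm.
1/f = 1/d_o + 1/d_i = 1/(100) + 1/(407.0) = 0.01246, so f = 80.3 cm.
Since f is positive, the lens is converging.

f = 80.3 cm (converging)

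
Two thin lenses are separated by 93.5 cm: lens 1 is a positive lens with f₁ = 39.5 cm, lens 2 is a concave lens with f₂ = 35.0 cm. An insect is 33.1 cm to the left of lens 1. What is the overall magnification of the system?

Lens 1: 1/d_i1 = 1/(39.5) − 1/(33.1) = -0.004895, so d_i1 = -204.3 cm; m₁ = −d_i1/d_o1 = +6.172.
d_o2 = 93.5 − (-204.3) = 297.8 cm.
f₂ = −35.0 cm (diverging).
Lens 2: 1/d_i2 = 1/(-35.0) − 1/(297.8) = -0.03193, so d_i2 = -31.32 cm; m₂ = −d_i2/d_o2 = +0.1052.
m = m₁·m₂ = (+6.172)(+0.1052) = +0.649.

m = +0.649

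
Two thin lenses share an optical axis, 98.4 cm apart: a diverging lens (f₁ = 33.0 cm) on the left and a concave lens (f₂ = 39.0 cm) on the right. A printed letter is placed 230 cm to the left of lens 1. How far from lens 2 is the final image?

29.9 cm

Lens 1 is diverging, so f₁ = −33.0 cm.
Lens 1: 1/d_i1 = 1/f₁ − 1/d_o1 = 1/(-33.0) − 1/(230) = -0.03465, so d_i1 = -28.86 cm.
The intermediate image is 28.86 cm to the left of lens 1 (virtual), which is 98.4 − (-28.86) = 127.3 cm to the left of lens 2, so d_o2 = +127.3 cm.
Lens 2 is diverging, so f₂ = −39.0 cm.
Lens 2: 1/d_i2 = 1/f₂ − 1/d_o2 = 1/(-39.0) − 1/(127.3) = -0.03350, so d_i2 = -29.9 cm.
The final image is virtual, 29.9 cm to the left of lens 2 (overall magnification ≈ 0.029).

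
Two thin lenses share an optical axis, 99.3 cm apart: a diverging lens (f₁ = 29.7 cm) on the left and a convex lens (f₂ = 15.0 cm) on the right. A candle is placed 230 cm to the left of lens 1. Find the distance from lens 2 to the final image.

17.0 cm

Lens 1 is diverging, so f₁ = −29.7 cm.
Lens 1: 1/d_i1 = 1/f₁ − 1/d_o1 = 1/(-29.7) − 1/(230) = -0.03802, so d_i1 = -26.30 cm.
The intermediate image is 26.30 cm to the left of lens 1 (virtual), which is 99.3 − (-26.30) = 125.6 cm to the left of lens 2, so d_o2 = +125.6 cm.
Lens 2: 1/d_i2 = 1/f₂ − 1/d_o2 = 1/(15.0) − 1/(125.6) = 0.05870, so d_i2 = 17.0 cm.
The final image is real, 17.0 cm to the right of lens 2 (overall magnification ≈ -0.016).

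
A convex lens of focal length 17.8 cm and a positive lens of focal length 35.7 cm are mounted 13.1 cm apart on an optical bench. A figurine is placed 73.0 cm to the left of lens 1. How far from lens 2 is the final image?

8.08 cm

Lens 1: 1/d_i1 = 1/f₁ − 1/d_o1 = 1/(17.8) − 1/(73.0) = 0.04248, so d_i1 = 23.54 cm.
The intermediate image is 23.54 cm to the right of lens 1, which lies 10.44 cm to the right of lens 2 — a virtual object — so d_o2 = −10.44 cm.
Lens 2: 1/d_i2 = 1/f₂ − 1/d_o2 = 1/(35.7) − 1/(-10.44) = 0.1238, so d_i2 = 8.08 cm.
The final image is real, 8.08 cm to the right of lens 2 (overall magnification ≈ -0.25).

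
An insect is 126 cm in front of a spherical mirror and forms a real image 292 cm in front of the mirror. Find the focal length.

f = 88.0 cm (concave)

Real image ⇒ d_i = +292 cm.
1/f = 1/d_o + 1/d_i = 1/(126) + 1/(292) = 0.01136, so f = 88.0 cm.
Since f is positive, the spherical mirror is concave.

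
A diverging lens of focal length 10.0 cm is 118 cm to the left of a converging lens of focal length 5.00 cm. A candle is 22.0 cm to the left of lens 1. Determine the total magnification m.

f₁ = −10.0 cm (diverging).
Lens 1: 1/d_i1 = 1/(-10.0) − 1/(22.0) = -0.1455, so d_i1 = -6.875 cm; m₁ = −d_i1/d_o1 = +0.3125.
d_o2 = 118 − (-6.875) = 124.9 cm.
Lens 2: 1/d_i2 = 1/(5.00) − 1/(124.9) = 0.1920, so d_i2 = 5.209 cm; m₂ = −d_i2/d_o2 = -0.04170.
m = m₁·m₂ = (+0.3125)(-0.04170) = -0.0130.

m = -0.0130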